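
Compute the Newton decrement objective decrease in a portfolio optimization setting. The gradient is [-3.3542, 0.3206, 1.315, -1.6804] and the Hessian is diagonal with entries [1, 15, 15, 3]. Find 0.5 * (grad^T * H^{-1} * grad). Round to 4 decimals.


Step 1: H is diagonal, so H^(-1) * g = [-3.3542, 0.0214, 0.0877, -0.5601].
Step 2: g^T H^(-1) g = sum_i g_i^2 / H_ii
  = (-3.3542)^2/1 + (0.3206)^2/15 + (1.315)^2/15 + (-1.6804)^2/3
  = 11.2507 + 0.0069 + 0.1153 + 0.9412 = 12.314
Step 3: Objective decrease = 0.5 * g^T H^(-1) g = 6.157


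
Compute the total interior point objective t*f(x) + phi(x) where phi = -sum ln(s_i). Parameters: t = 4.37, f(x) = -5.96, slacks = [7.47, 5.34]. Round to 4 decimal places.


Step 1: Compute log-barrier.
ln values: [2.0109, 1.6752]
phi = -(2.0109 + 1.6752) = -3.6861
Step 2: Compute augmented objective.
t*f(x) = 4.37*-5.96 = -26.0452
Total = -26.0452 - 3.6861 = -29.7313


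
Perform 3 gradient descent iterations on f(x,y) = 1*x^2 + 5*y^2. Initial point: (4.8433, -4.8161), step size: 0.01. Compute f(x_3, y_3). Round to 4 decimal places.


Gradient descent on f(x,y) = 1*x^2 + 5*y^2.
Starting point: (4.8433, -4.8161), alpha = 0.01
Step 1: grad_x = 2*1*4.8433 = 9.6866, grad_y = 2*5*-4.8161 = -48.161
  x_1 = 4.8433 - 0.01*9.6866 = 4.7464
  y_1 = -4.8161 - 0.01*-48.161 = -4.3345
Step 2: grad_x = 2*1*4.7464 = 9.4929, grad_y = 2*5*-4.3345 = -43.3449
  x_2 = 4.7464 - 0.01*9.4929 = 4.6515
  y_2 = -4.3345 - 0.01*-43.3449 = -3.901
Step 3: grad_x = 2*1*4.6515 = 9.303, grad_y = 2*5*-3.901 = -39.0104
  x_3 = 4.6515 - 0.01*9.303 = 4.5585
  y_3 = -3.901 - 0.01*-39.0104 = -3.5109
f(4.5585, -3.5109) = 1*4.5585^2 + 5*(-3.5109)^2 = 82.4131


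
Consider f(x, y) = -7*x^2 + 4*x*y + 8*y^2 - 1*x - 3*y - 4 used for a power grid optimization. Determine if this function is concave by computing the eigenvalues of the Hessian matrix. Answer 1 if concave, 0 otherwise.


The Hessian of f(x,y) = -7*x^2 + 4*x*y + 8*y^2 - 1*x - 3*y - 4 is:
H = [[-14, 4], [4, 16]]
Trace = -14 + 16 = 2
Determinant = -14*16 - (4)^2 = -240
Discriminant = (2)^2 - 4*-240 = 964.0
Eigenvalues: lambda_1 = -14.5242, lambda_2 = 16.5242
The function is not concave.

0


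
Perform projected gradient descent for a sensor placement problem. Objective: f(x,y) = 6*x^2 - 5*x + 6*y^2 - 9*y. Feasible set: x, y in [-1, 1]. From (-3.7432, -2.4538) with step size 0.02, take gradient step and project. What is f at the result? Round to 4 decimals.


Step 1: Compute gradient at (-3.7432, -2.4538).
grad_x = 2*6*-3.7432 - 5 = -49.9184
grad_y = 2*6*-2.4538 - 9 = -38.4456
Step 2: Gradient step.
x_raw = -3.7432 - 0.02*-49.9184 = -2.7448
y_raw = -2.4538 - 0.02*-38.4456 = -1.6849
Step 3: Project onto [-1, 1].
x_proj = clip(-2.7448) = -1.0
y_proj = clip(-1.6849) = -1.0
Step 4: Evaluate f.
f(-1.0, -1.0) = 26.0


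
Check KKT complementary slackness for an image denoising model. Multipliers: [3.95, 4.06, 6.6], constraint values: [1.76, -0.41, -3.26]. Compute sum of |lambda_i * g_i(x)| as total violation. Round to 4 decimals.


KKT complementary slackness check:
lambda_1 * g_1 = 3.95 * 1.76 = 6.952
lambda_2 * g_2 = 4.06 * -0.41 = -1.6646
lambda_3 * g_3 = 6.6 * -3.26 = -21.516
Total violation = 6.952 + 1.6646 + 21.516 = 30.1326


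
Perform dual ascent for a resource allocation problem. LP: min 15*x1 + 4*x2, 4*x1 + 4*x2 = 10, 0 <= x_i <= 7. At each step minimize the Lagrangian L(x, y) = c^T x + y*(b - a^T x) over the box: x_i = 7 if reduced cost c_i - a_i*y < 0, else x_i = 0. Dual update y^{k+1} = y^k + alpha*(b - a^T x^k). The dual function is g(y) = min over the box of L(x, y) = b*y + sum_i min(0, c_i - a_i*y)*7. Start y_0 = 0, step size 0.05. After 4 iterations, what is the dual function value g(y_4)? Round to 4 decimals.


Dual ascent for LP: min 15*x1 + 4*x2, 4*x1 + 4*x2 = 10, 0 <= x_i <= 7
Step 1: y^k = 0.0, reduced costs: (15.0, 4.0)
  x^k = (0.0, 0.0), subgradient = b - a^T x = 10.0
  y^{k+1} = 0.0 + 0.05*10.0 = 0.5
Step 2: y^k = 0.5, reduced costs: (13.0, 2.0)
  x^k = (0.0, 0.0), subgradient = b - a^T x = 10.0
  y^{k+1} = 0.5 + 0.05*10.0 = 1.0
Step 3: y^k = 1.0, reduced costs: (11.0, 0.0)
  x^k = (0.0, 0.0), subgradient = b - a^T x = 10.0
  y^{k+1} = 1.0 + 0.05*10.0 = 1.5
Step 4: y^k = 1.5, reduced costs: (9.0, -2.0)
  x^k = (0.0, 7.0), subgradient = b - a^T x = -18.0
  y^{k+1} = 1.5 + 0.05*-18.0 = 0.6
Dual objective at y_4 = 0.6: reduced costs (12.6, 1.6), box minimizer x = (0.0, 0.0)
g(y_4) = b*y + (c1 - a1*y)*x1 + (c2 - a2*y)*x2 = 10*0.6 + 12.6*0.0 + 1.6*0.0 = 6.0 + 0.0 + 0.0 = 6.0


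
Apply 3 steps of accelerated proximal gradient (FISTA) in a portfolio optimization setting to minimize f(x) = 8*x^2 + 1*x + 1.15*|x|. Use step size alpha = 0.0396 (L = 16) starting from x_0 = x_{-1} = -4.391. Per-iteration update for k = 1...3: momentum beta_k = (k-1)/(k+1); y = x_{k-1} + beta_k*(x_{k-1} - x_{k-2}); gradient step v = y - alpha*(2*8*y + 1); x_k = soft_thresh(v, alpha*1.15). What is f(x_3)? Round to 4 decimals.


FISTA on f(x) = 8*x^2 + 1*x + 1.15*|x|
L = 16, alpha = 0.0396
Iteration 1: beta = 0.0, y = -4.391 + 0.0*(-4.391 + 4.391) = -4.391
  grad(y) = -69.256, v = y - alpha*grad = -1.6485
  prox(v) = soft_thresh(-1.6485, 0.0455) = -1.6029
Iteration 2: beta = 0.3333, y = -1.6029 + 0.3333*(-1.6029 + 4.391) = -0.6736
  grad(y) = -9.777, v = y - alpha*grad = -0.2864
  prox(v) = soft_thresh(-0.2864, 0.0455) = -0.2409
Iteration 3: beta = 0.5, y = -0.2409 + 0.5*(-0.2409 + 1.6029) = 0.4402
  grad(y) = 8.0429, v = y - alpha*grad = 0.1217
  prox(v) = soft_thresh(0.1217, 0.0455) = 0.0761
f(x_3) = 8*0.0761^2 + 1*0.0761 + 1.15*|0.0761| = 0.2101


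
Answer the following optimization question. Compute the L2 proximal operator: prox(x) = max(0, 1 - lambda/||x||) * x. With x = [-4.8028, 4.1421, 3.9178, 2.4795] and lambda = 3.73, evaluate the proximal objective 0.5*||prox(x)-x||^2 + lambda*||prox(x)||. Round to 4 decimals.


Step 1: Compute ||x||.
||x|| = 7.8563
Step 2: Compute scaling factor.
scale = max(0, 1 - 3.73/7.8563) = 0.5252
Step 3: prox(x) = [-2.5225, 2.1755, 2.0577, 1.3023]
||prox(x)|| = 4.1263
Step 4: Proximal objective.
0.5*||prox-x||^2 = 6.9565
lambda*||prox|| = 15.3911
Total = 22.3474


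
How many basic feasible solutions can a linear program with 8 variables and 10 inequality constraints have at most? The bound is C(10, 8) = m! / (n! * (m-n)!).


Each vertex corresponds to some choice of n active constraints out of m, so the number of vertices is at most C(m, n) = m! / (n!(m-n)!).
m = 10, n = 8
Numerator: 10 * 9 * 8 * 7 * 6 * 5 * 4 * 3
Denominator: 8! = 40320
C(10, 8) = 45


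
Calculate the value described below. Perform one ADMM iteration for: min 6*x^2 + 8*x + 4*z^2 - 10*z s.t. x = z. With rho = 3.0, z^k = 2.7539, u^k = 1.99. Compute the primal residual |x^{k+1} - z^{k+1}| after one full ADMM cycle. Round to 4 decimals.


ADMM iteration with rho = 3.0, z^k = 2.7539, u^k = 1.99
Step 1: x-update.
Minimize 6*x^2 + 8*x + (3.0/2)*(x - 2.7539 + 1.99)^2
FOC: (2*6 + 3.0)*x = -8 + 3.0*(2.7539 - 1.99)
x^{k+1} = -0.3806
Step 2: z-update.
Minimize 4*z^2 - 10*z + (3.0/2)*(-0.3806 - z + 1.99)^2
FOC: (2*4 + 3.0)*z = 10 + 3.0*(-0.3806 + 1.99)
z^{k+1} = 1.348
Step 3: u-update.
u^{k+1} = 1.99 - 0.3806 - 1.348 = 0.2614
Step 4: Primal residual = |-0.3806 - 1.348| = 1.7286


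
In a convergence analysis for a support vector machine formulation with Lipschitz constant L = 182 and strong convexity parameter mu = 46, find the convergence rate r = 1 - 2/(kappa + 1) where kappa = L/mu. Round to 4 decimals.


Step 1: Compute the condition number.
kappa = L/mu = 182/46 = 3.9565
Step 2: Compute the convergence rate.
r = 1 - 2/(kappa + 1) = 1 - 2*mu/(L + mu) = (L - mu)/(L + mu) = 136/228 = 0.5965


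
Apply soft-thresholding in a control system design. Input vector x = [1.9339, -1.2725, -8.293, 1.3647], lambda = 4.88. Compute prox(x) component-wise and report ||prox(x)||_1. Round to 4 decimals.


Soft-thresholding with lambda = 4.88:
prox(1.9339) = sign(1.9339)*max(|1.9339| - 4.88, 0) = 0.0
prox(-1.2725) = sign(-1.2725)*max(|-1.2725| - 4.88, 0) = 0.0
prox(-8.293) = sign(-8.293)*max(|-8.293| - 4.88, 0) = -3.413
prox(1.3647) = sign(1.3647)*max(|1.3647| - 4.88, 0) = 0.0
prox(x) = [0.0, 0.0, -3.413, 0.0]
||prox(x)||_1 = 0.0 + 0.0 + 3.413 + 0.0 = 3.413


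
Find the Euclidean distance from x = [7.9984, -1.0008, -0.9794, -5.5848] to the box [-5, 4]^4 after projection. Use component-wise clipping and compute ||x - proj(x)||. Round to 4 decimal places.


Project each component onto [-5, 4].
clip(7.9984) = 4.0, clip(-1.0008) = -1.0008, clip(-0.9794) = -0.9794, clip(-5.5848) = -5.0
Projection = [4.0, -1.0008, -0.9794, -5.0]
Squared diffs: [15.9872, 0.0, 0.0, 0.342]
Distance = sqrt(16.3292) = 4.0409


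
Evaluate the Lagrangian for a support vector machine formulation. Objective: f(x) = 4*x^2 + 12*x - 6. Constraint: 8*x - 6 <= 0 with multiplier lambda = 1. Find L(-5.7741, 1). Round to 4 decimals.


Step 1: Evaluate f(x).
f(-5.7741) = 4*(-5.7741)^2 + 12*(-5.7741) - 6 = 58.0717
Step 2: Evaluate g(x).
g(-5.7741) = 8*-5.7741 - 6 = -52.1928
Step 3: Compute Lagrangian.
L = 58.0717 + 1*-52.1928 = 5.8789


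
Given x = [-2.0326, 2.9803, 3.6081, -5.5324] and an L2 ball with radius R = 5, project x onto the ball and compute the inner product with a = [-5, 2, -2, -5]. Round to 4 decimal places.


Step 1: Compute ||x|| (intermediates to 6 decimals).
||x|| = sqrt((-2.0326)^2 + 2.9803^2 + 3.6081^2 + (-5.5324)^2) = 7.525921
Step 2: Project.
Since ||x|| > R, scale = R/||x|| = 5/7.525921 = 0.664371, proj(x) = scale * x
proj(x) = [-1.3504, 1.980025, 2.397117, -3.675566]
Step 3: Dot product.
a^T * proj(x) = -5*(-1.3504) + 2*1.980025 - 2*2.397117 - 5*(-3.675566) = 24.2956


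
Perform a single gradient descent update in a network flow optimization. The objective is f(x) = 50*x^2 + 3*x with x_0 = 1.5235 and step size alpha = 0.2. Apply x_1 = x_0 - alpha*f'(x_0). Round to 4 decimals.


We compute the gradient at x_0 and apply the update.
f'(x) = 100*x + 3
f'(1.5235) = 100*1.5235 + 3 = 155.35
x_1 = 1.5235 - 0.2*155.35 = -29.5465


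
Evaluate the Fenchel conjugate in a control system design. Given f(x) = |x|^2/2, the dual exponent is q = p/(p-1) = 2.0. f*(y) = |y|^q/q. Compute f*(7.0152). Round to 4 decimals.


The conjugate exponent q satisfies 1/p + 1/q = 1.
p = 2, so q = 2/(2 - 1) = 2.0
|y|^q = 7.0152^2.0 = 49.213
f*(7.0152) = 49.213 / 2.0 = 24.6065


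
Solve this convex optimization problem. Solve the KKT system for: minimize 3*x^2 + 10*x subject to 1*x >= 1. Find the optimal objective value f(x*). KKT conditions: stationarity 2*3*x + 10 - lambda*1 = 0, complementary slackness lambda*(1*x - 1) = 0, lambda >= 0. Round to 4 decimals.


Step 1: Try lambda = 0 (constraint inactive).
x_unc = -10/(2*3) = -1.6667
Check: 1*-1.6667 = -1.6667 < 1 -- violated!
Step 2: Constraint must be active: 1*x = 1
x* = 1/1 = 1.0
lambda = (2*3*1.0 + 10)/1 = 16.0
Step 3: Compute optimal value.
f(x*) = 3*1.0^2 + 10*1.0 = 13.0


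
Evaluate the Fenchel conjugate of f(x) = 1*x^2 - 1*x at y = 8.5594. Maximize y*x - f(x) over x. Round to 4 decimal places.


f*(y) = sup_x {y*x - a*x^2 - b*x} = sup_x {(y-b)*x - a*x^2}
FOC: (y - b) - 2a*x = 0 => x* = (y - b)/(2a)
x* = (8.5594 + 1)/(2*1) = 4.7797
f*(8.5594) = (y-b)^2/(4a) = (8.5594 + 1)^2/(4*1)
= 91.3821/4 = 22.8455


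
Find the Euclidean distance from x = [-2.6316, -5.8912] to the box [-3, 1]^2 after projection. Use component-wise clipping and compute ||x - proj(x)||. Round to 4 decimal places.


Project each component onto [-3, 1].
clip(-2.6316) = -2.6316, clip(-5.8912) = -3.0
Projection = [-2.6316, -3.0]
Squared diffs: [0.0, 8.359]
Distance = sqrt(8.359) = 2.8912


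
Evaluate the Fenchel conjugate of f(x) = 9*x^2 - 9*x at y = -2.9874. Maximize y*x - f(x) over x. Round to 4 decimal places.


f*(y) = sup_x {y*x - a*x^2 - b*x} = sup_x {(y-b)*x - a*x^2}
FOC: (y - b) - 2a*x = 0 => x* = (y - b)/(2a)
x* = (-2.9874 + 9)/(2*9) = 0.334
f*(-2.9874) = (y-b)^2/(4a) = (-2.9874 + 9)^2/(4*9)
= 36.1514/36 = 1.0042


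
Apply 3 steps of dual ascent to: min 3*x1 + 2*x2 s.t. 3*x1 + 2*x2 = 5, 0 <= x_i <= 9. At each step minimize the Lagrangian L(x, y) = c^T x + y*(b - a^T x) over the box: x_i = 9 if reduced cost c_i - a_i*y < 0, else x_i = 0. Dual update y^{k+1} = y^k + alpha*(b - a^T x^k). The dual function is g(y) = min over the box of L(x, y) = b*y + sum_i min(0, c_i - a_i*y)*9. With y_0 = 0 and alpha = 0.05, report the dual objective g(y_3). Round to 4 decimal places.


Dual ascent for LP: min 3*x1 + 2*x2, 3*x1 + 2*x2 = 5, 0 <= x_i <= 9
Step 1: y^k = 0.0, reduced costs: (3.0, 2.0)
  x^k = (0.0, 0.0), subgradient = b - a^T x = 5.0
  y^{k+1} = 0.0 + 0.05*5.0 = 0.25
Step 2: y^k = 0.25, reduced costs: (2.25, 1.5)
  x^k = (0.0, 0.0), subgradient = b - a^T x = 5.0
  y^{k+1} = 0.25 + 0.05*5.0 = 0.5
Step 3: y^k = 0.5, reduced costs: (1.5, 1.0)
  x^k = (0.0, 0.0), subgradient = b - a^T x = 5.0
  y^{k+1} = 0.5 + 0.05*5.0 = 0.75
Dual objective at y_3 = 0.75: reduced costs (0.75, 0.5), box minimizer x = (0.0, 0.0)
g(y_3) = b*y + (c1 - a1*y)*x1 + (c2 - a2*y)*x2 = 5*0.75 + 0.75*0.0 + 0.5*0.0 = 3.75 + 0.0 + 0.0 = 3.75


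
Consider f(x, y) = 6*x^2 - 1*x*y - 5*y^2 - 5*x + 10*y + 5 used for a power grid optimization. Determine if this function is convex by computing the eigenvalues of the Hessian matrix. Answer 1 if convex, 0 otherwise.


The Hessian of f(x,y) = 6*x^2 - 1*x*y - 5*y^2 - 5*x + 10*y + 5 is:
H = [[12, -1], [-1, -10]]
Trace = 12 - 10 = 2
Determinant = 12*-10 - (-1)^2 = -121
Discriminant = (2)^2 - 4*-121 = 488.0
Eigenvalues: lambda_1 = -10.0454, lambda_2 = 12.0454
The function is not convex.

0


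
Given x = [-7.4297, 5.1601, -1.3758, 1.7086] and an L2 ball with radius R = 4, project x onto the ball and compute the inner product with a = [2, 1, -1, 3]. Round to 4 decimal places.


Step 1: Compute ||x|| (intermediates to 6 decimals).
||x|| = sqrt((-7.4297)^2 + 5.1601^2 + (-1.3758)^2 + 1.7086^2) = 9.308019
Step 2: Project.
Since ||x|| > R, scale = R/||x|| = 4/9.308019 = 0.429737, proj(x) = scale * x
proj(x) = [-3.192817, 2.217486, -0.591232, 0.734249]
Step 3: Dot product.
a^T * proj(x) = 2*(-3.192817) + 1*2.217486 - 1*(-0.591232) + 3*0.734249 = -1.3742


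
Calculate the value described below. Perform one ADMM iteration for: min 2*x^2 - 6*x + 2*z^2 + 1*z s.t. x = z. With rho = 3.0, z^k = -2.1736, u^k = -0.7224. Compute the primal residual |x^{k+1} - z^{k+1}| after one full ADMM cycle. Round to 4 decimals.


ADMM iteration with rho = 3.0, z^k = -2.1736, u^k = -0.7224
Step 1: x-update.
Minimize 2*x^2 - 6*x + (3.0/2)*(x + 2.1736 - 0.7224)^2
FOC: (2*2 + 3.0)*x = 6 + 3.0*(-2.1736 + 0.7224)
x^{k+1} = 0.2352
Step 2: z-update.
Minimize 2*z^2 + 1*z + (3.0/2)*(0.2352 - z - 0.7224)^2
FOC: (2*2 + 3.0)*z = -1 + 3.0*(0.2352 - 0.7224)
z^{k+1} = -0.3517
Step 3: u-update.
u^{k+1} = -0.7224 + 0.2352 + 0.3517 = -0.1355
Step 4: Primal residual = |0.2352 + 0.3517| = 0.5869


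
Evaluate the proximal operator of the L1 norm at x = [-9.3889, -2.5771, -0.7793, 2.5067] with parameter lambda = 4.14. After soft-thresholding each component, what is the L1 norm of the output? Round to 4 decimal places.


Soft-thresholding with lambda = 4.14:
prox(-9.3889) = sign(-9.3889)*max(|-9.3889| - 4.14, 0) = -5.2489
prox(-2.5771) = sign(-2.5771)*max(|-2.5771| - 4.14, 0) = 0.0
prox(-0.7793) = sign(-0.7793)*max(|-0.7793| - 4.14, 0) = 0.0
prox(2.5067) = sign(2.5067)*max(|2.5067| - 4.14, 0) = 0.0
prox(x) = [-5.2489, 0.0, 0.0, 0.0]
||prox(x)||_1 = 5.2489 + 0.0 + 0.0 + 0.0 = 5.2489


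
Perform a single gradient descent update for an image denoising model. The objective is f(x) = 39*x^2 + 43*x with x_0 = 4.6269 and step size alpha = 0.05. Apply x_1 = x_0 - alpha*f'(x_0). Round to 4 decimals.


We compute the gradient at x_0 and apply the update.
f'(x) = 78*x + 43
f'(4.6269) = 78*4.6269 + 43 = 403.8982
x_1 = 4.6269 - 0.05*403.8982 = -15.568


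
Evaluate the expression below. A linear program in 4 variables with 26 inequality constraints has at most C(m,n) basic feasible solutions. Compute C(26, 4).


Each vertex corresponds to some choice of n active constraints out of m, so the number of vertices is at most C(m, n) = m! / (n!(m-n)!).
m = 26, n = 4
Numerator: 26 * 25 * 24 * 23
Denominator: 4! = 24
C(26, 4) = 14950


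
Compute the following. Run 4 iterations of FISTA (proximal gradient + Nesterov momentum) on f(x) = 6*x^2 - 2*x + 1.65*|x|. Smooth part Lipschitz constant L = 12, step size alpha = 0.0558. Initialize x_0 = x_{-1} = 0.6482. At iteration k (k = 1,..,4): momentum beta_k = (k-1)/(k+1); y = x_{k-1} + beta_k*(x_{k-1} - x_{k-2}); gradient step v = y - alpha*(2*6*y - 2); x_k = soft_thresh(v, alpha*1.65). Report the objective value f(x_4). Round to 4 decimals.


FISTA on f(x) = 6*x^2 - 2*x + 1.65*|x|
L = 12, alpha = 0.0558
Iteration 1: beta = 0.0, y = 0.6482 + 0.0*(0.6482 - 0.6482) = 0.6482
  grad(y) = 5.7784, v = y - alpha*grad = 0.3258
  prox(v) = soft_thresh(0.3258, 0.0921) = 0.2337
Iteration 2: beta = 0.3333, y = 0.2337 + 0.3333*(0.2337 - 0.6482) = 0.0955
  grad(y) = -0.8537, v = y - alpha*grad = 0.1432
  prox(v) = soft_thresh(0.1432, 0.0921) = 0.0511
Iteration 3: beta = 0.5, y = 0.0511 + 0.5*(0.0511 - 0.2337) = -0.0402
  grad(y) = -2.4825, v = y - alpha*grad = 0.0983
  prox(v) = soft_thresh(0.0983, 0.0921) = 0.0062
Iteration 4: beta = 0.6, y = 0.0062 + 0.6*(0.0062 - 0.0511) = -0.0207
  grad(y) = -2.248, v = y - alpha*grad = 0.1048
  prox(v) = soft_thresh(0.1048, 0.0921) = 0.0127
f(x_4) = 6*0.0127^2 - 2*0.0127 + 1.65*|0.0127| = -0.0035


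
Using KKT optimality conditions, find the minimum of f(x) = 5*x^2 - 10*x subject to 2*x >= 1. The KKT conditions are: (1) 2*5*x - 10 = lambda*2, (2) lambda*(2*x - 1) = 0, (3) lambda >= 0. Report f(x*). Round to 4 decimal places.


Step 1: Try lambda = 0 (constraint inactive).
Stationarity: 2*5*x - 10 = 0
x* = 10/(2*5) = 1.0
Check constraint: 2*1.0 = 2.0 >= 1 -- satisfied.
Step 2: Compute optimal value.
f(x*) = 5*1.0^2 - 10*1.0 = -5.0


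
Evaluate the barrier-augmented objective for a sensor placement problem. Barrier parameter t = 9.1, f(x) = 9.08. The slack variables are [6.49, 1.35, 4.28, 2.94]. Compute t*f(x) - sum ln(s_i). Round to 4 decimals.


Step 1: Compute log-barrier.
ln values: [1.8703, 0.3001, 1.454, 1.0784]
phi = -(1.8703 + 0.3001 + 1.454 + 1.0784) = -4.7027
Step 2: Compute augmented objective.
t*f(x) = 9.1*9.08 = 82.628
Total = 82.628 - 4.7027 = 77.9253


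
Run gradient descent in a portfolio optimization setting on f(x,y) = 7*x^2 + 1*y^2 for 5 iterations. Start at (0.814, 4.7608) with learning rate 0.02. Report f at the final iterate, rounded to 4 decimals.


Gradient descent on f(x,y) = 7*x^2 + 1*y^2.
Starting point: (0.814, 4.7608), alpha = 0.02
Step 1: grad_x = 2*7*0.814 = 11.396, grad_y = 2*1*4.7608 = 9.5216
  x_1 = 0.814 - 0.02*11.396 = 0.5861
  y_1 = 4.7608 - 0.02*9.5216 = 4.5704
Step 2: grad_x = 2*7*0.5861 = 8.2051, grad_y = 2*1*4.5704 = 9.1407
  x_2 = 0.5861 - 0.02*8.2051 = 0.422
  y_2 = 4.5704 - 0.02*9.1407 = 4.3876
Step 3: grad_x = 2*7*0.422 = 5.9077, grad_y = 2*1*4.3876 = 8.7751
  x_3 = 0.422 - 0.02*5.9077 = 0.3038
  y_3 = 4.3876 - 0.02*8.7751 = 4.2121
Step 4: grad_x = 2*7*0.3038 = 4.2535, grad_y = 2*1*4.2121 = 8.4241
  x_4 = 0.3038 - 0.02*4.2535 = 0.2188
  y_4 = 4.2121 - 0.02*8.4241 = 4.0436
Step 5: grad_x = 2*7*0.2188 = 3.0625, grad_y = 2*1*4.0436 = 8.0871
  x_5 = 0.2188 - 0.02*3.0625 = 0.1575
  y_5 = 4.0436 - 0.02*8.0871 = 3.8818
f(0.1575, 3.8818) = 7*0.1575^2 + 1*3.8818^2 = 15.2422


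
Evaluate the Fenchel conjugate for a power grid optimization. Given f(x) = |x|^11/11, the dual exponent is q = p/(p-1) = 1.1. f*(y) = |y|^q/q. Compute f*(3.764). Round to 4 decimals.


The conjugate exponent q satisfies 1/p + 1/q = 1.
p = 11, so q = 11/(11 - 1) = 1.1
|y|^q = 3.764^1.1 = 4.2975
f*(3.764) = 4.2975 / 1.1 = 3.9068


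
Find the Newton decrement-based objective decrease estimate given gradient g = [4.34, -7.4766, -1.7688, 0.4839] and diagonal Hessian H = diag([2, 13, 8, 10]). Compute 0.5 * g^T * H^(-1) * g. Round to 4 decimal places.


Step 1: H is diagonal, so H^(-1) * g = [2.17, -0.5751, -0.2211, 0.0484].
Step 2: g^T H^(-1) g = sum_i g_i^2 / H_ii
  = (4.34)^2/2 + (-7.4766)^2/13 + (-1.7688)^2/8 + (0.4839)^2/10
  = 9.4178 + 4.3 + 0.3911 + 0.0234 = 14.1323
Step 3: Objective decrease = 0.5 * g^T H^(-1) g = 7.0661


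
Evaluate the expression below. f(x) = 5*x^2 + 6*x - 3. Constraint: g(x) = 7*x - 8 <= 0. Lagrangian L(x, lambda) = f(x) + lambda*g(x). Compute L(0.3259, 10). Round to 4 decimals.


Step 1: Evaluate f(x).
f(0.3259) = 5*0.3259^2 + 6*0.3259 - 3 = -0.5135
Step 2: Evaluate g(x).
g(0.3259) = 7*0.3259 - 8 = -5.7187
Step 3: Compute Lagrangian.
L = -0.5135 + 10*-5.7187 = -57.7005


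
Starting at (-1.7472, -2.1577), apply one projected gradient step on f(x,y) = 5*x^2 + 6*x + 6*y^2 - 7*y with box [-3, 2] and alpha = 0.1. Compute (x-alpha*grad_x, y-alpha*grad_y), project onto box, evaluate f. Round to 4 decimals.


Step 1: Compute gradient at (-1.7472, -2.1577).
grad_x = 2*5*-1.7472 + 6 = -11.472
grad_y = 2*6*-2.1577 - 7 = -32.8924
Step 2: Gradient step.
x_raw = -1.7472 - 0.1*-11.472 = -0.6
y_raw = -2.1577 - 0.1*-32.8924 = 1.1315
Step 3: Project onto [-3, 2].
x_proj = clip(-0.6) = -0.6
y_proj = clip(1.1315) = 1.1315
Step 4: Evaluate f.
f(-0.6, 1.1315) = -2.0385


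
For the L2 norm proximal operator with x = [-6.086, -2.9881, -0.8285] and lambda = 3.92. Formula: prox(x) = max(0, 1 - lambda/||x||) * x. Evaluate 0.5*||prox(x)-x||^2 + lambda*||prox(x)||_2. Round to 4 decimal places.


Step 1: Compute ||x||.
||x|| = 6.8304
Step 2: Compute scaling factor.
scale = max(0, 1 - 3.92/6.8304) = 0.4261
Step 3: prox(x) = [-2.5932, -1.2732, -0.353]
||prox(x)|| = 2.9104
Step 4: Proximal objective.
0.5*||prox-x||^2 = 7.6832
lambda*||prox|| = 11.4088
Total = 19.092


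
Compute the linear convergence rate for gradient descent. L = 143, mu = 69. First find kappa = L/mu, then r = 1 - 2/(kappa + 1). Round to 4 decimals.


Step 1: Compute the condition number.
kappa = L/mu = 143/69 = 2.0725
Step 2: Compute the convergence rate.
r = 1 - 2/(kappa + 1) = 1 - 2*mu/(L + mu) = (L - mu)/(L + mu) = 74/212 = 0.3491


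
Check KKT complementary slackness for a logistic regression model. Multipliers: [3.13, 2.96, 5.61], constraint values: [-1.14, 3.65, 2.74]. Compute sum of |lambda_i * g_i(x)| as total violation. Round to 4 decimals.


KKT complementary slackness check:
lambda_1 * g_1 = 3.13 * -1.14 = -3.5682
lambda_2 * g_2 = 2.96 * 3.65 = 10.804
lambda_3 * g_3 = 5.61 * 2.74 = 15.3714
Total violation = 3.5682 + 10.804 + 15.3714 = 29.7436


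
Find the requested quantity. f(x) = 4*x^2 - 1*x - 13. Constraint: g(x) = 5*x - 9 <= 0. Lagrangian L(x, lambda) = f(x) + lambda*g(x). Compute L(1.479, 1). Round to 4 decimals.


Step 1: Evaluate f(x).
f(1.479) = 4*1.479^2 - 1*1.479 - 13 = -5.7292
Step 2: Evaluate g(x).
g(1.479) = 5*1.479 - 9 = -1.605
Step 3: Compute Lagrangian.
L = -5.7292 + 1*-1.605 = -7.3342


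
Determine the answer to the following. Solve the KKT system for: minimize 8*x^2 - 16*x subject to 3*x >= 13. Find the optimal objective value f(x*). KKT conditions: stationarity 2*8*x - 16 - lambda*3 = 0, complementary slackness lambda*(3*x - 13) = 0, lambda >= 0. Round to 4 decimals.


Step 1: Try lambda = 0 (constraint inactive).
x_unc = 16/(2*8) = 1.0
Check: 3*1.0 = 3.0 < 13 -- violated!
Step 2: Constraint must be active: 3*x = 13
x* = 13/3 = 4.3333 (rounded; the exact value 13/3 is used below)
lambda = (2*8*(13/3) - 16)/3 = 17.7778
Step 3: Compute optimal value.
f(x*) = 8*(13/3)^2 - 16*(13/3) = 80.8889


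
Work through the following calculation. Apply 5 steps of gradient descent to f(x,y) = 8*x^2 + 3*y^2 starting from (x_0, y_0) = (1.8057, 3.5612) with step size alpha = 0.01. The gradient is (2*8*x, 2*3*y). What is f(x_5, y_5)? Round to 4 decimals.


Gradient descent on f(x,y) = 8*x^2 + 3*y^2.
Starting point: (1.8057, 3.5612), alpha = 0.01
Step 1: grad_x = 2*8*1.8057 = 28.8912, grad_y = 2*3*3.5612 = 21.3672
  x_1 = 1.8057 - 0.01*28.8912 = 1.5168
  y_1 = 3.5612 - 0.01*21.3672 = 3.3475
Step 2: grad_x = 2*8*1.5168 = 24.2686, grad_y = 2*3*3.3475 = 20.0852
  x_2 = 1.5168 - 0.01*24.2686 = 1.2741
  y_2 = 3.3475 - 0.01*20.0852 = 3.1467
Step 3: grad_x = 2*8*1.2741 = 20.3856, grad_y = 2*3*3.1467 = 18.8801
  x_3 = 1.2741 - 0.01*20.3856 = 1.0702
  y_3 = 3.1467 - 0.01*18.8801 = 2.9579
Step 4: grad_x = 2*8*1.0702 = 17.1239, grad_y = 2*3*2.9579 = 17.7473
  x_4 = 1.0702 - 0.01*17.1239 = 0.899
  y_4 = 2.9579 - 0.01*17.7473 = 2.7804
Step 5: grad_x = 2*8*0.899 = 14.3841, grad_y = 2*3*2.7804 = 16.6824
  x_5 = 0.899 - 0.01*14.3841 = 0.7552
  y_5 = 2.7804 - 0.01*16.6824 = 2.6136
f(0.7552, 2.6136) = 8*0.7552^2 + 3*2.6136^2 = 25.0546


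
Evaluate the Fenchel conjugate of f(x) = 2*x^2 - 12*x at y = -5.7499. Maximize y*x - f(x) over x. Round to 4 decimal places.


f*(y) = sup_x {y*x - a*x^2 - b*x} = sup_x {(y-b)*x - a*x^2}
FOC: (y - b) - 2a*x = 0 => x* = (y - b)/(2a)
x* = (-5.7499 + 12)/(2*2) = 1.5625
f*(-5.7499) = (y-b)^2/(4a) = (-5.7499 + 12)^2/(4*2)
= 39.0638/8 = 4.883


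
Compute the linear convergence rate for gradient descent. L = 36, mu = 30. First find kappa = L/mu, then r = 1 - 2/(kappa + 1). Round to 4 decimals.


Step 1: Compute the condition number.
kappa = L/mu = 36/30 = 1.2
Step 2: Compute the convergence rate.
r = 1 - 2/(kappa + 1) = 1 - 2*mu/(L + mu) = (L - mu)/(L + mu) = 6/66 = 0.0909


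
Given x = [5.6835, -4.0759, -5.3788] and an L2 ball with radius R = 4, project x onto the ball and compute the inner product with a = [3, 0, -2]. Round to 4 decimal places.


Step 1: Compute ||x|| (intermediates to 6 decimals).
||x|| = sqrt(5.6835^2 + (-4.0759)^2 + (-5.3788)^2) = 8.823073
Step 2: Project.
Since ||x|| > R, scale = R/||x|| = 4/8.823073 = 0.453357, proj(x) = scale * x
proj(x) = [2.576655, -1.847838, -2.438517]
Step 3: Dot product.
a^T * proj(x) = 3*2.576655 + 0*(-1.847838) - 2*(-2.438517) = 12.607


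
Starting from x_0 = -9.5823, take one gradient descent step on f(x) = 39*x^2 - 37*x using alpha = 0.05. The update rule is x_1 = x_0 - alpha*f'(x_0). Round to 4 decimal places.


We compute the gradient at x_0 and apply the update.
f'(x) = 78*x - 37
f'(-9.5823) = 78*-9.5823 - 37 = -784.4194
x_1 = -9.5823 - 0.05*-784.4194 = 29.6387


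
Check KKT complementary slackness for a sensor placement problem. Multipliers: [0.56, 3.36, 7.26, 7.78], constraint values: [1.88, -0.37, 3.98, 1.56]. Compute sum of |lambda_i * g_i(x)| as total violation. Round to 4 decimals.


KKT complementary slackness check:
lambda_1 * g_1 = 0.56 * 1.88 = 1.0528
lambda_2 * g_2 = 3.36 * -0.37 = -1.2432
lambda_3 * g_3 = 7.26 * 3.98 = 28.8948
lambda_4 * g_4 = 7.78 * 1.56 = 12.1368
Total violation = 1.0528 + 1.2432 + 28.8948 + 12.1368 = 43.3276


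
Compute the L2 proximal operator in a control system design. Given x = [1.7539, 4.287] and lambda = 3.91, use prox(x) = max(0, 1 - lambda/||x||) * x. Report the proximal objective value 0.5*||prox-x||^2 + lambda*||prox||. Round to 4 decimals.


Step 1: Compute ||x||.
||x|| = 4.6319
Step 2: Compute scaling factor.
scale = max(0, 1 - 3.91/4.6319) = 0.1559
Step 3: prox(x) = [0.2734, 0.6681]
||prox(x)|| = 0.7219
Step 4: Proximal objective.
0.5*||prox-x||^2 = 7.6441
lambda*||prox|| = 2.8226
Total = 10.4667


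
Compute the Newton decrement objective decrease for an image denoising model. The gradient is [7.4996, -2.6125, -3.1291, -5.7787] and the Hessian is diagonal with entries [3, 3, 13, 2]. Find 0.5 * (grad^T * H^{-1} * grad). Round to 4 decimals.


Step 1: H is diagonal, so H^(-1) * g = [2.4999, -0.8708, -0.2407, -2.8894].
Step 2: g^T H^(-1) g = sum_i g_i^2 / H_ii
  = (7.4996)^2/3 + (-2.6125)^2/3 + (-3.1291)^2/13 + (-5.7787)^2/2
  = 18.748 + 2.2751 + 0.7532 + 16.6967 = 38.4729
Step 3: Objective decrease = 0.5 * g^T H^(-1) g = 19.2365


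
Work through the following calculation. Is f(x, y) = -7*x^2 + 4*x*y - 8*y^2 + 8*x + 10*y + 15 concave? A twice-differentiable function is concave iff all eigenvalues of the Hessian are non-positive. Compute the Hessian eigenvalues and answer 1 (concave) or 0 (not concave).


The Hessian of f(x,y) = -7*x^2 + 4*x*y - 8*y^2 + 8*x + 10*y + 15 is:
H = [[-14, 4], [4, -16]]
Trace = -14 - 16 = -30
Determinant = -14*-16 - (4)^2 = 208
Discriminant = (-30)^2 - 4*208 = 68.0
Eigenvalues: lambda_1 = -19.1231, lambda_2 = -10.8769
The function is concave.

1


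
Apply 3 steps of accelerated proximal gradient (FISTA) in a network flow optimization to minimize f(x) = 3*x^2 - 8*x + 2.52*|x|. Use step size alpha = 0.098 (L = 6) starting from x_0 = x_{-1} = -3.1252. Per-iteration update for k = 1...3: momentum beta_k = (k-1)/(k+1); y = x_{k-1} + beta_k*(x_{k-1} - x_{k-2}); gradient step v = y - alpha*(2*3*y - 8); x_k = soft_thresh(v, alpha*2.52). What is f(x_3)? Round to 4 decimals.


FISTA on f(x) = 3*x^2 - 8*x + 2.52*|x|
L = 6, alpha = 0.098
Iteration 1: beta = 0.0, y = -3.1252 + 0.0*(-3.1252 + 3.1252) = -3.1252
  grad(y) = -26.7512, v = y - alpha*grad = -0.5036
  prox(v) = soft_thresh(-0.5036, 0.247) = -0.2566
Iteration 2: beta = 0.3333, y = -0.2566 + 0.3333*(-0.2566 + 3.1252) = 0.6996
  grad(y) = -3.8026, v = y - alpha*grad = 1.0722
  prox(v) = soft_thresh(1.0722, 0.247) = 0.8253
Iteration 3: beta = 0.5, y = 0.8253 + 0.5*(0.8253 + 0.2566) = 1.3662
  grad(y) = 0.1972, v = y - alpha*grad = 1.3469
  prox(v) = soft_thresh(1.3469, 0.247) = 1.0999
f(x_3) = 3*1.0999^2 - 8*1.0999 + 2.52*|1.0999| = -2.3981


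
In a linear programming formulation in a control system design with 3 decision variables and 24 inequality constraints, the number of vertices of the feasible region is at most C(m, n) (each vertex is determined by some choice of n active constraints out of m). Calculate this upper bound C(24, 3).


Each vertex corresponds to some choice of n active constraints out of m, so the number of vertices is at most C(m, n) = m! / (n!(m-n)!).
m = 24, n = 3
Numerator: 24 * 23 * 22
Denominator: 3! = 6
C(24, 3) = 2024


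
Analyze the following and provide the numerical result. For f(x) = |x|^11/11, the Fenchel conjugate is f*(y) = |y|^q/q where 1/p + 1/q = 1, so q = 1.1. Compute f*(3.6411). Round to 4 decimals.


The conjugate exponent q satisfies 1/p + 1/q = 1.
p = 11, so q = 11/(11 - 1) = 1.1
|y|^q = 3.6411^1.1 = 4.1434
f*(3.6411) = 4.1434 / 1.1 = 3.7667


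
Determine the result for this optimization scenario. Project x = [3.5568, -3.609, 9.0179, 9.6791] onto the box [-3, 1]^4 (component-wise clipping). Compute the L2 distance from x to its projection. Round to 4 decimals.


Project each component onto [-3, 1].
clip(3.5568) = 1.0, clip(-3.609) = -3.0, clip(9.0179) = 1.0, clip(9.6791) = 1.0
Projection = [1.0, -3.0, 1.0, 1.0]
Squared diffs: [6.5372, 0.3709, 64.2867, 75.3268]
Distance = sqrt(146.5216) = 12.1046


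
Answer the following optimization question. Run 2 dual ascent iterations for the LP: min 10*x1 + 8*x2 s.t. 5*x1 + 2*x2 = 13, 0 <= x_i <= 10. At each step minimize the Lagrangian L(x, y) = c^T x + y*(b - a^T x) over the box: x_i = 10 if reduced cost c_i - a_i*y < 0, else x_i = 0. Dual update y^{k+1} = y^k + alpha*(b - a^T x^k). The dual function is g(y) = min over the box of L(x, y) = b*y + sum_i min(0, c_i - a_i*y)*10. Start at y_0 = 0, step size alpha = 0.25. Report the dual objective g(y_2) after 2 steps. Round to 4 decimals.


Dual ascent for LP: min 10*x1 + 8*x2, 5*x1 + 2*x2 = 13, 0 <= x_i <= 10
Step 1: y^k = 0.0, reduced costs: (10.0, 8.0)
  x^k = (0.0, 0.0), subgradient = b - a^T x = 13.0
  y^{k+1} = 0.0 + 0.25*13.0 = 3.25
Step 2: y^k = 3.25, reduced costs: (-6.25, 1.5)
  x^k = (10.0, 0.0), subgradient = b - a^T x = -37.0
  y^{k+1} = 3.25 + 0.25*-37.0 = -6.0
Dual objective at y_2 = -6.0: reduced costs (40.0, 20.0), box minimizer x = (0.0, 0.0)
g(y_2) = b*y + (c1 - a1*y)*x1 + (c2 - a2*y)*x2 = 13*(-6.0) + 40.0*0.0 + 20.0*0.0 = -78.0 + 0.0 + 0.0 = -78.0


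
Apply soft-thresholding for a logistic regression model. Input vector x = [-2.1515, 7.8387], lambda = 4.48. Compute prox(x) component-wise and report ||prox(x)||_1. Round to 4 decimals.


Soft-thresholding with lambda = 4.48:
prox(-2.1515) = sign(-2.1515)*max(|-2.1515| - 4.48, 0) = 0.0
prox(7.8387) = sign(7.8387)*max(|7.8387| - 4.48, 0) = 3.3587
prox(x) = [0.0, 3.3587]
||prox(x)||_1 = 0.0 + 3.3587 = 3.3587


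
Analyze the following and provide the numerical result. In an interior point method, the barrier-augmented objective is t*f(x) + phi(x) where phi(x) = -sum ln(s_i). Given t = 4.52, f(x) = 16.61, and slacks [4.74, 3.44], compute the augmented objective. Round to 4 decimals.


Step 1: Compute log-barrier.
ln values: [1.556, 1.2355]
phi = -(1.556 + 1.2355) = -2.7915
Step 2: Compute augmented objective.
t*f(x) = 4.52*16.61 = 75.0772
Total = 75.0772 - 2.7915 = 72.2857


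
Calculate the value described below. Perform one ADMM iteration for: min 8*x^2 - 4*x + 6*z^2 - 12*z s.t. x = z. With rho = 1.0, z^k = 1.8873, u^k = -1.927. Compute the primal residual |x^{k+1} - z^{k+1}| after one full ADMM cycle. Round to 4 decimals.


ADMM iteration with rho = 1.0, z^k = 1.8873, u^k = -1.927
Step 1: x-update.
Minimize 8*x^2 - 4*x + (1.0/2)*(x - 1.8873 - 1.927)^2
FOC: (2*8 + 1.0)*x = 4 + 1.0*(1.8873 + 1.927)
x^{k+1} = 0.4597
Step 2: z-update.
Minimize 6*z^2 - 12*z + (1.0/2)*(0.4597 - z - 1.927)^2
FOC: (2*6 + 1.0)*z = 12 + 1.0*(0.4597 - 1.927)
z^{k+1} = 0.8102
Step 3: u-update.
u^{k+1} = -1.927 + 0.4597 - 0.8102 = -2.2775
Step 4: Primal residual = |0.4597 - 0.8102| = 0.3505


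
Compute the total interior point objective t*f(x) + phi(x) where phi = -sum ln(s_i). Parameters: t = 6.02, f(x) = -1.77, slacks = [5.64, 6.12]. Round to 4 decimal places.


Step 1: Compute log-barrier.
ln values: [1.7299, 1.8116]
phi = -(1.7299 + 1.8116) = -3.5414
Step 2: Compute augmented objective.
t*f(x) = 6.02*-1.77 = -10.6554
Total = -10.6554 - 3.5414 = -14.1968


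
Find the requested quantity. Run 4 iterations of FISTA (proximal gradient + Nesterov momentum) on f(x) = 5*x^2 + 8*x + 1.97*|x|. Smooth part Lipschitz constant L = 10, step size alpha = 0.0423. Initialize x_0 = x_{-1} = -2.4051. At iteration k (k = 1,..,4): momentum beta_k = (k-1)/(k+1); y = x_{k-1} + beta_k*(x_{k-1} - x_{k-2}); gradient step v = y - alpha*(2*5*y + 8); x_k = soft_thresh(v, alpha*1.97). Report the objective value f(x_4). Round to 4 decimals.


FISTA on f(x) = 5*x^2 + 8*x + 1.97*|x|
L = 10, alpha = 0.0423
Iteration 1: beta = 0.0, y = -2.4051 + 0.0*(-2.4051 + 2.4051) = -2.4051
  grad(y) = -16.051, v = y - alpha*grad = -1.7261
  prox(v) = soft_thresh(-1.7261, 0.0833) = -1.6428
Iteration 2: beta = 0.3333, y = -1.6428 + 0.3333*(-1.6428 + 2.4051) = -1.3887
  grad(y) = -5.8872, v = y - alpha*grad = -1.1397
  prox(v) = soft_thresh(-1.1397, 0.0833) = -1.0564
Iteration 3: beta = 0.5, y = -1.0564 + 0.5*(-1.0564 + 1.6428) = -0.7631
  grad(y) = 0.3687, v = y - alpha*grad = -0.7787
  prox(v) = soft_thresh(-0.7787, 0.0833) = -0.6954
Iteration 4: beta = 0.6, y = -0.6954 + 0.6*(-0.6954 + 1.0564) = -0.4788
  grad(y) = 3.2118, v = y - alpha*grad = -0.6147
  prox(v) = soft_thresh(-0.6147, 0.0833) = -0.5313
f(x_4) = 5*(-0.5313)^2 + 8*(-0.5313) + 1.97*|-0.5313| = -1.7924


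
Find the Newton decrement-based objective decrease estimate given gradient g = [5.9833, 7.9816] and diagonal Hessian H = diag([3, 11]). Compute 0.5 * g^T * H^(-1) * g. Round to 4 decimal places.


Step 1: H is diagonal, so H^(-1) * g = [1.9944, 0.7256].
Step 2: g^T H^(-1) g = sum_i g_i^2 / H_ii
  = (5.9833)^2/3 + (7.9816)^2/11
  = 11.9333 + 5.7914 = 17.7247
Step 3: Objective decrease = 0.5 * g^T H^(-1) g = 8.8624


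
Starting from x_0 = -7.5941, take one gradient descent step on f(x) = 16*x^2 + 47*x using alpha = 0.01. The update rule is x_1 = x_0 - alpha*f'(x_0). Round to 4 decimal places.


We compute the gradient at x_0 and apply the update.
f'(x) = 32*x + 47
f'(-7.5941) = 32*-7.5941 + 47 = -196.0112
x_1 = -7.5941 - 0.01*-196.0112 = -5.634


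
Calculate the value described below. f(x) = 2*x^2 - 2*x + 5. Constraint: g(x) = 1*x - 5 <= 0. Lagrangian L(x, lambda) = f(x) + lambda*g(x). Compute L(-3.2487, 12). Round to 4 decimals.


Step 1: Evaluate f(x).
f(-3.2487) = 2*(-3.2487)^2 - 2*(-3.2487) + 5 = 32.6055
Step 2: Evaluate g(x).
g(-3.2487) = 1*-3.2487 - 5 = -8.2487
Step 3: Compute Lagrangian.
L = 32.6055 + 12*-8.2487 = -66.3789


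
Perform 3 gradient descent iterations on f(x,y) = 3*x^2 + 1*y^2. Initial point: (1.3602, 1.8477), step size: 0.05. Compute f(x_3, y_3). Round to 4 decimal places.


Gradient descent on f(x,y) = 3*x^2 + 1*y^2.
Starting point: (1.3602, 1.8477), alpha = 0.05
Step 1: grad_x = 2*3*1.3602 = 8.1612, grad_y = 2*1*1.8477 = 3.6954
  x_1 = 1.3602 - 0.05*8.1612 = 0.9521
  y_1 = 1.8477 - 0.05*3.6954 = 1.6629
Step 2: grad_x = 2*3*0.9521 = 5.7128, grad_y = 2*1*1.6629 = 3.3259
  x_2 = 0.9521 - 0.05*5.7128 = 0.6665
  y_2 = 1.6629 - 0.05*3.3259 = 1.4966
Step 3: grad_x = 2*3*0.6665 = 3.999, grad_y = 2*1*1.4966 = 2.9933
  x_3 = 0.6665 - 0.05*3.999 = 0.4665
  y_3 = 1.4966 - 0.05*2.9933 = 1.347
f(0.4665, 1.347) = 3*0.4665^2 + 1*1.347^2 = 2.4673


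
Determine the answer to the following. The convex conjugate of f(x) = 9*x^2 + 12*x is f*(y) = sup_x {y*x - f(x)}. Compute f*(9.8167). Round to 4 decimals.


f*(y) = sup_x {y*x - a*x^2 - b*x} = sup_x {(y-b)*x - a*x^2}
FOC: (y - b) - 2a*x = 0 => x* = (y - b)/(2a)
x* = (9.8167 - 12)/(2*9) = -0.1213
f*(9.8167) = (y-b)^2/(4a) = (9.8167 - 12)^2/(4*9)
= 4.7668/36 = 0.1324


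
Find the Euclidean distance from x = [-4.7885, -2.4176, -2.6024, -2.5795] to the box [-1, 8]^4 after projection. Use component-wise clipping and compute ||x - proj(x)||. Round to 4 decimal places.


Project each component onto [-1, 8].
clip(-4.7885) = -1.0, clip(-2.4176) = -1.0, clip(-2.6024) = -1.0, clip(-2.5795) = -1.0
Projection = [-1.0, -1.0, -1.0, -1.0]
Squared diffs: [14.3527, 2.0096, 2.5677, 2.4948]
Distance = sqrt(21.4248) = 4.6287


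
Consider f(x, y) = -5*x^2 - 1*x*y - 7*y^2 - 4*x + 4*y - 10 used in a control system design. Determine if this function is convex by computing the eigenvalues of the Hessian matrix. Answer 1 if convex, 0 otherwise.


The Hessian of f(x,y) = -5*x^2 - 1*x*y - 7*y^2 - 4*x + 4*y - 10 is:
H = [[-10, -1], [-1, -14]]
Trace = -10 - 14 = -24
Determinant = -10*-14 - (-1)^2 = 139
Discriminant = (-24)^2 - 4*139 = 20.0
Eigenvalues: lambda_1 = -14.2361, lambda_2 = -9.7639
The function is not convex.

0


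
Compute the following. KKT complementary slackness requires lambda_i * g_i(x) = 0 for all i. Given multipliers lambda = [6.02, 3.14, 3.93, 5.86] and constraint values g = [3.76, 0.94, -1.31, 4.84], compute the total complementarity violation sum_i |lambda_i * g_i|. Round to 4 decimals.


KKT complementary slackness check:
lambda_1 * g_1 = 6.02 * 3.76 = 22.6352
lambda_2 * g_2 = 3.14 * 0.94 = 2.9516
lambda_3 * g_3 = 3.93 * -1.31 = -5.1483
lambda_4 * g_4 = 5.86 * 4.84 = 28.3624
Total violation = 22.6352 + 2.9516 + 5.1483 + 28.3624 = 59.0975


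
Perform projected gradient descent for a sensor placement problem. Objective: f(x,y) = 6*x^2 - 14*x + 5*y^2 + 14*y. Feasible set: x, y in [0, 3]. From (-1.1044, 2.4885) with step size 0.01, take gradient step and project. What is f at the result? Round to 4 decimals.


Step 1: Compute gradient at (-1.1044, 2.4885).
grad_x = 2*6*-1.1044 - 14 = -27.2528
grad_y = 2*5*2.4885 + 14 = 38.885
Step 2: Gradient step.
x_raw = -1.1044 - 0.01*-27.2528 = -0.8319
y_raw = 2.4885 - 0.01*38.885 = 2.0997
Step 3: Project onto [0, 3].
x_proj = clip(-0.8319) = 0.0
y_proj = clip(2.0997) = 2.0997
Step 4: Evaluate f.
f(0.0, 2.0997) = 51.4378


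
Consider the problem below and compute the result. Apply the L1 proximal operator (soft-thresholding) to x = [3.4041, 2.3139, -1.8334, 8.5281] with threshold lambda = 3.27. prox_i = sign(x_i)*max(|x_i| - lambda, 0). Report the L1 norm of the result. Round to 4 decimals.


Soft-thresholding with lambda = 3.27:
prox(3.4041) = sign(3.4041)*max(|3.4041| - 3.27, 0) = 0.1341
prox(2.3139) = sign(2.3139)*max(|2.3139| - 3.27, 0) = 0.0
prox(-1.8334) = sign(-1.8334)*max(|-1.8334| - 3.27, 0) = 0.0
prox(8.5281) = sign(8.5281)*max(|8.5281| - 3.27, 0) = 5.2581
prox(x) = [0.1341, 0.0, 0.0, 5.2581]
||prox(x)||_1 = 0.1341 + 0.0 + 0.0 + 5.2581 = 5.3922


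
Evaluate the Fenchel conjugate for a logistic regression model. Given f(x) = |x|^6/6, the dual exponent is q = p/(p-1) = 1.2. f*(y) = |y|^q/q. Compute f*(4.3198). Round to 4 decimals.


The conjugate exponent q satisfies 1/p + 1/q = 1.
p = 6, so q = 6/(6 - 1) = 1.2
|y|^q = 4.3198^1.2 = 5.7884
f*(4.3198) = 5.7884 / 1.2 = 4.8236
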